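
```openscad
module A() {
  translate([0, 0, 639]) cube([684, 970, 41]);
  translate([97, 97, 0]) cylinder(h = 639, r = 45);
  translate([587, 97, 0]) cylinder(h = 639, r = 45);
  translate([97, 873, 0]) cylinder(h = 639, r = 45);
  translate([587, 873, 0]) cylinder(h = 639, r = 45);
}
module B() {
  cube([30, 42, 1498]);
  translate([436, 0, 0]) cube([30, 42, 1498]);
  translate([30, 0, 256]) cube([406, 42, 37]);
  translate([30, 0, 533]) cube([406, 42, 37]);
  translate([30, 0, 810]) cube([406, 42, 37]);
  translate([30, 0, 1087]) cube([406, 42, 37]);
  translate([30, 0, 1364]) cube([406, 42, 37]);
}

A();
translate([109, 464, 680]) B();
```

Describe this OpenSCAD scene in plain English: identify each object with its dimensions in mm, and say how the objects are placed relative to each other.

A is a table: top 684 mm (x) × 970 mm (y), 41 mm thick, upper face at z = 680 mm, on four round legs of 90 mm diameter, each leg's bounding box inset 52 mm from the nearest pair of top edges, running from z = 0 to the bottom of the top.

B is a straight ladder. Two 30×42 mm vertical rails, 1498 mm tall, stand 466 mm apart (outside-to-outside) with their front faces coplanar on the −y side. 5 rungs, each 42 mm deep and 37 mm tall, span between the inner faces of the rails, front faces flush with the rails. The lowest rung's underside is at z = 256 mm and rungs are spaced 277 mm apart (underside to underside).

The ladder is on top of the table, centred.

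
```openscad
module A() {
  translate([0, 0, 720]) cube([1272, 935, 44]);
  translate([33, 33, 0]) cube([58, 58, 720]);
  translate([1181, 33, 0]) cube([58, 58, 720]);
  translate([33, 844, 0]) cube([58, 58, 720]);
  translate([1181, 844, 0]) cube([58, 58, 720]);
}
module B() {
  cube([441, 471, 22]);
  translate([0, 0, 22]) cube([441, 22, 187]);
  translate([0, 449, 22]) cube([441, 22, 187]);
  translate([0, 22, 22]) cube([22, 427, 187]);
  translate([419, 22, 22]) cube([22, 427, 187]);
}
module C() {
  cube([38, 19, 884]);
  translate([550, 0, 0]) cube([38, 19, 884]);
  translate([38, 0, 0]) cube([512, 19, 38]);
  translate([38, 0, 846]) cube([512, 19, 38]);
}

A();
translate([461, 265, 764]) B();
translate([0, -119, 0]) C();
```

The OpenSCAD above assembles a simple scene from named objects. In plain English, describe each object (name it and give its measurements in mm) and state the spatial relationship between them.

A is a rectangular dining table. The top is 1272×935×44 mm with its upper surface at z = 764 mm. It stands on four 58×58 mm square legs, each inset 33 mm from the nearest pair of top edges, running from the floor to the underside of the top.

B is an open storage box with external size 441×471×209 mm and wall thickness 22 mm (the base is also 22 mm thick). The base covers the whole footprint; the four walls stand on the base, with the y-facing walls full-width and the x-facing walls fitting between their inner faces.

C is a picture frame with a 512×808 mm rectangular opening (x by z) and a uniform 38 mm border on every side. Frame depth is 19 mm along y. It is built from two vertical stiles running the full outside height and two horizontal rails spanning the gap between the stiles.

The open box is on top of the table. The picture frame is on the floor beside the table on its −y side.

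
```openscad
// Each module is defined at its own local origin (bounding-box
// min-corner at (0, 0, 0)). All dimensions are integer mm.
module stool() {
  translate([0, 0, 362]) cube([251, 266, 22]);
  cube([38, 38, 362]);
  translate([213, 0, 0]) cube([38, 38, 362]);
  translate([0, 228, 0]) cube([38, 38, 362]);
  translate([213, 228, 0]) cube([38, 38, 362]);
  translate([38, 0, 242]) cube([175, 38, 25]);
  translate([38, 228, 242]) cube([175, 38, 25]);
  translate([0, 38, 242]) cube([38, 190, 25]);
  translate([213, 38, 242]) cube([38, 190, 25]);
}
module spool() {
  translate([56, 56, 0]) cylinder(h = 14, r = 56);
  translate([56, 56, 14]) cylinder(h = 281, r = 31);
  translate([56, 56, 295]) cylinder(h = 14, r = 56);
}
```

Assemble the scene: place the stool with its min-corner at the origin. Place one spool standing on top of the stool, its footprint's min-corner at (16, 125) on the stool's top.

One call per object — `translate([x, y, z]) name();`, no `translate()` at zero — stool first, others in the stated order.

stool();
translate([16, 125, 384]) spool();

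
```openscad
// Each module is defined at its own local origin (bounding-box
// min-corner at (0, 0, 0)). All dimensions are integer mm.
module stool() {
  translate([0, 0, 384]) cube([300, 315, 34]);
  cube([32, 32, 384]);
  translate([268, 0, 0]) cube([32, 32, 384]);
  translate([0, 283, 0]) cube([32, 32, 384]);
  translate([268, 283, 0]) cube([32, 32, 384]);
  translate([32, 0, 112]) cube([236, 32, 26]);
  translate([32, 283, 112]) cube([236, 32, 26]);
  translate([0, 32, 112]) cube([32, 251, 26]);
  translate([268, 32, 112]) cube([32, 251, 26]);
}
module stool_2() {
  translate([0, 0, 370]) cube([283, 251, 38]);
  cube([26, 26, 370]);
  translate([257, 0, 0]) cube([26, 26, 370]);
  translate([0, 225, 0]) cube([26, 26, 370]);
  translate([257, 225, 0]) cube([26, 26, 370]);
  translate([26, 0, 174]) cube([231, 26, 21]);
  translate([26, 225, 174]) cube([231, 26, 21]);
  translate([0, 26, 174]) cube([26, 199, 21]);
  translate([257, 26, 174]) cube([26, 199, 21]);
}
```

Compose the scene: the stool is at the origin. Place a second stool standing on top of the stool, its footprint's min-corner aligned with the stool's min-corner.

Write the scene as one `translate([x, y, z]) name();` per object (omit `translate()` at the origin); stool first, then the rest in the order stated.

stool();
translate([0, 0, 418]) stool_2();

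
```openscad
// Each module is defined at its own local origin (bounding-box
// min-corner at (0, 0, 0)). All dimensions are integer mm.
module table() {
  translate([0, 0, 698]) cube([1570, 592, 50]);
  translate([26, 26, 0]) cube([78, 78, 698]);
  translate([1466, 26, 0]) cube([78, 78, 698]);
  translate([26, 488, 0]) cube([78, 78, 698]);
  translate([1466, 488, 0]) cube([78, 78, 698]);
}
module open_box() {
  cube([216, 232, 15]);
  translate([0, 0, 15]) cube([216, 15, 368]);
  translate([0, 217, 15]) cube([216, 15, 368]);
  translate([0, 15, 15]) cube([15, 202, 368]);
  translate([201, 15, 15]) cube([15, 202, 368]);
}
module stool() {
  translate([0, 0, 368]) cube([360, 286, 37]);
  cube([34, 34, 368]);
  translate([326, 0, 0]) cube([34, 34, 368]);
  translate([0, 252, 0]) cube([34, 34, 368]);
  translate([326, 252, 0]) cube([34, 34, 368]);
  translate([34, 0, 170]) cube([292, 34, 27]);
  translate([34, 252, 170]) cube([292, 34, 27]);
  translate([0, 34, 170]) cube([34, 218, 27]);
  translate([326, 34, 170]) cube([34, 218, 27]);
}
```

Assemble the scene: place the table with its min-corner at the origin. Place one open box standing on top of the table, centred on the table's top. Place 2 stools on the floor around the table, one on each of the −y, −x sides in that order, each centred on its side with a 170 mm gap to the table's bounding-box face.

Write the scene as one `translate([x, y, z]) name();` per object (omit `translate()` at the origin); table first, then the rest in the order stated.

table();
translate([677, 180, 748]) open_box();
translate([605, -456, 0]) stool();
translate([-530, 153, 0]) stool();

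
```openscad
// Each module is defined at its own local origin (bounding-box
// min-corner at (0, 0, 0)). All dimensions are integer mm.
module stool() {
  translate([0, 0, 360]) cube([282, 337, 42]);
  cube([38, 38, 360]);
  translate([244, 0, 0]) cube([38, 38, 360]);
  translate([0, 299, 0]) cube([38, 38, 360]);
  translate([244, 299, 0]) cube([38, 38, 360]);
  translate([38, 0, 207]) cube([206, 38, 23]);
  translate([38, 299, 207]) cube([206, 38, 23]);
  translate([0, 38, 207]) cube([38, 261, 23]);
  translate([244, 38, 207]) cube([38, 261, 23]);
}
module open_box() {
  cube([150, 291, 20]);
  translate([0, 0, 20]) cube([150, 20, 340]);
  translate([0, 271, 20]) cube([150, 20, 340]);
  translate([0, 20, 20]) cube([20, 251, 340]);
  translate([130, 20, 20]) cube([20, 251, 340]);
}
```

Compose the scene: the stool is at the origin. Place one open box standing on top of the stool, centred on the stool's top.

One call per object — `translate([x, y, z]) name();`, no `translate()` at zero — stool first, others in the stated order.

stool();
translate([66, 23, 402]) open_box();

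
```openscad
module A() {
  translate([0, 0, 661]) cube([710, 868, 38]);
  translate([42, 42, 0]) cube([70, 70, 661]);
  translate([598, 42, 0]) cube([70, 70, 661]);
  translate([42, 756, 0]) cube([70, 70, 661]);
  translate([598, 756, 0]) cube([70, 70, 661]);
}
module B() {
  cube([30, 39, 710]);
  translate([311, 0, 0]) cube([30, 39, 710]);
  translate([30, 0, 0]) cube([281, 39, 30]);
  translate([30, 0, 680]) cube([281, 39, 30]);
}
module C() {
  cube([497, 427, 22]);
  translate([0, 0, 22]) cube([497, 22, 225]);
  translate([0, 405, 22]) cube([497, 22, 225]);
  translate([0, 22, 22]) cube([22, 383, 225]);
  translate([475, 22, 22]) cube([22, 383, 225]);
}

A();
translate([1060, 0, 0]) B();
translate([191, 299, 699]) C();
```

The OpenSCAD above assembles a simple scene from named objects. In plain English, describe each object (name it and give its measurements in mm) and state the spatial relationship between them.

A is a table: top 710 mm (x) × 868 mm (y), 38 mm thick, upper face at z = 699 mm, on four 70×70 mm square legs, each inset 42 mm from the nearest pair of top edges, running from z = 0 to the bottom of the top.

B is a rectangular picture frame lying in the x–z plane (depth along y). The opening is 281 mm wide (x) by 650 mm tall (z), surrounded by a border 30 mm wide on all four sides. The frame is 39 mm deep and is made of two full-height vertical stiles with two horizontal rails fitted between them.

C is an open-topped rectangular box: outside dimensions 497×427×247 mm, with a uniform wall and base thickness of 22 mm. The base is a full 497×427 slab on the floor; four walls sit on top of the base. The front and back walls (the −y and +y sides) span the full width; the two side walls fit between them.

The picture frame is on the floor beside the table on its +x side. The open box is on top of the table.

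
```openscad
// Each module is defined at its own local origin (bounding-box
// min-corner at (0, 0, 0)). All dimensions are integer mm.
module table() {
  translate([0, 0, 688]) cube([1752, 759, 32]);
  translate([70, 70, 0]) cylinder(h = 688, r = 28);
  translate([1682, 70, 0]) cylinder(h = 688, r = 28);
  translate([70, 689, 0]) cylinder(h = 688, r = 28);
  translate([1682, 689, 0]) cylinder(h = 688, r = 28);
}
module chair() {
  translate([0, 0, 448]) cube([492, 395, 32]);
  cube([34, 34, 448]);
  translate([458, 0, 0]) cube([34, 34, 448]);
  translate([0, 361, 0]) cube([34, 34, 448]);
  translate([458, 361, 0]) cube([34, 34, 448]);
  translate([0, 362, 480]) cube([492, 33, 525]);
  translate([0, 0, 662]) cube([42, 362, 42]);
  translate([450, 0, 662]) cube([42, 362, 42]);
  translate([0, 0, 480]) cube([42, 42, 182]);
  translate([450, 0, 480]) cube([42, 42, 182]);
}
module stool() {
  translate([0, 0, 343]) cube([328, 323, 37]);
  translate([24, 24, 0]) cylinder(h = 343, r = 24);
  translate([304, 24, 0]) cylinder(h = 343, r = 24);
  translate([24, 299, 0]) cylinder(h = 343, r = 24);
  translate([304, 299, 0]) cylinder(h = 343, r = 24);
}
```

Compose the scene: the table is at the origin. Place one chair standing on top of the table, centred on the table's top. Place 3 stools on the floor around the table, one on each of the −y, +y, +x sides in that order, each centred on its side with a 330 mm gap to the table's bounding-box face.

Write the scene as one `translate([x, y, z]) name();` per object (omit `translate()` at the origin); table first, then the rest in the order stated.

table();
translate([630, 182, 720]) chair();
translate([712, -653, 0]) stool();
translate([712, 1089, 0]) stool();
translate([2082, 218, 0]) stool();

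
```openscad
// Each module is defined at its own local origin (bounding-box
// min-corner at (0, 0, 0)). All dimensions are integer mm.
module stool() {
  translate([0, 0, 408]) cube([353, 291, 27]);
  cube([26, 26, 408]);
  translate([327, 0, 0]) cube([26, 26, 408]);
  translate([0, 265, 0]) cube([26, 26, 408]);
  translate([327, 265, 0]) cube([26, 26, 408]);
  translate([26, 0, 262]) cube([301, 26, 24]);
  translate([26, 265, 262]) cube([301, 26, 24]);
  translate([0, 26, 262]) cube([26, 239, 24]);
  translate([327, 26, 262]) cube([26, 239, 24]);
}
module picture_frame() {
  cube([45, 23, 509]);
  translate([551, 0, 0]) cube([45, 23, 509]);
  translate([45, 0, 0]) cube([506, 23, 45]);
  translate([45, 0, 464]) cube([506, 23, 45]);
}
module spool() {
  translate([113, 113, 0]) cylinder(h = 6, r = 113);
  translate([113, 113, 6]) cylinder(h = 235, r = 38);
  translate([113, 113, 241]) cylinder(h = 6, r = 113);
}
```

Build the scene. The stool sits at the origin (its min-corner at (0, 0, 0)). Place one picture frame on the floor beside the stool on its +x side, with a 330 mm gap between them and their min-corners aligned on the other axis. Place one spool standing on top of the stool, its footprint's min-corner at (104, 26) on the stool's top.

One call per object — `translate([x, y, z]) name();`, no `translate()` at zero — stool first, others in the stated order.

stool();
translate([683, 0, 0]) picture_frame();
translate([104, 26, 435]) spool();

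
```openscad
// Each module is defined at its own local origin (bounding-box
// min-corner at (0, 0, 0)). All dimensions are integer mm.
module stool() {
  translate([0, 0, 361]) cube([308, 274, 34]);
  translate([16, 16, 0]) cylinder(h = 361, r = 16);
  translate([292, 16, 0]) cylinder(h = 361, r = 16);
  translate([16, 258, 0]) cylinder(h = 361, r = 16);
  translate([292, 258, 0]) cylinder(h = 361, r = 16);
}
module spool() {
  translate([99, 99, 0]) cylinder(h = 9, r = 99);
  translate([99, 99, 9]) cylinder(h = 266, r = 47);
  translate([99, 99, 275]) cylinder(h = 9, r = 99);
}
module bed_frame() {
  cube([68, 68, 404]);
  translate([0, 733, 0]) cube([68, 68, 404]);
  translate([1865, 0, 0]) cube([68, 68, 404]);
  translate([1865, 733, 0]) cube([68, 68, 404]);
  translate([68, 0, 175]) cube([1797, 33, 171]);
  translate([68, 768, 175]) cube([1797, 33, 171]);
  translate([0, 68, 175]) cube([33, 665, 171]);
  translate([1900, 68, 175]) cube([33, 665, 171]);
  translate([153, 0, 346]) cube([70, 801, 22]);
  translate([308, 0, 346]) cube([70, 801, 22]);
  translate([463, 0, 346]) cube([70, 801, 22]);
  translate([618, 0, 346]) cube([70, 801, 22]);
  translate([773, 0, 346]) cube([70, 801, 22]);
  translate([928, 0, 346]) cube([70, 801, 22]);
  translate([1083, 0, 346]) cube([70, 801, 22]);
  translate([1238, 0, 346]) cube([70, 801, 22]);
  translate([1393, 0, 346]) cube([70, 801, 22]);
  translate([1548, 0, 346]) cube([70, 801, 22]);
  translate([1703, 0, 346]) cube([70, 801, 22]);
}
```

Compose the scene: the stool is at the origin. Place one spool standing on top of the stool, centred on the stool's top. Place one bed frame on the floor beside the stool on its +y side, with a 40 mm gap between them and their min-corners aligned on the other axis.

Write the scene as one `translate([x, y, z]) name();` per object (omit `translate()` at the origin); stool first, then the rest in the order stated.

stool();
translate([55, 38, 395]) spool();
translate([0, 314, 0]) bed_frame();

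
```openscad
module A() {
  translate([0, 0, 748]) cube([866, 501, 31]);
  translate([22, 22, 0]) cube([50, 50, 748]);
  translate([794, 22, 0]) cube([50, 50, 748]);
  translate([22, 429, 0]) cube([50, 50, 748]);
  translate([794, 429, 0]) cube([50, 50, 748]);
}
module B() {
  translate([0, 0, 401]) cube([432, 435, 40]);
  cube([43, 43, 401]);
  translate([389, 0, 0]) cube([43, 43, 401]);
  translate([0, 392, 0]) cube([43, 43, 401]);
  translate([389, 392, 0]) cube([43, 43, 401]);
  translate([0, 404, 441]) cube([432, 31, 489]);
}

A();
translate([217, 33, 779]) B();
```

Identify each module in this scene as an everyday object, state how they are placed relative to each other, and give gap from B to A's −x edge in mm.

A is a table. B is a chair. The chair is on top of the table, centred. The gap from the chair to the table's −x edge is 217 mm.

The chair's min-x is at 217; the table's min-x is 0; gap = 217 mm.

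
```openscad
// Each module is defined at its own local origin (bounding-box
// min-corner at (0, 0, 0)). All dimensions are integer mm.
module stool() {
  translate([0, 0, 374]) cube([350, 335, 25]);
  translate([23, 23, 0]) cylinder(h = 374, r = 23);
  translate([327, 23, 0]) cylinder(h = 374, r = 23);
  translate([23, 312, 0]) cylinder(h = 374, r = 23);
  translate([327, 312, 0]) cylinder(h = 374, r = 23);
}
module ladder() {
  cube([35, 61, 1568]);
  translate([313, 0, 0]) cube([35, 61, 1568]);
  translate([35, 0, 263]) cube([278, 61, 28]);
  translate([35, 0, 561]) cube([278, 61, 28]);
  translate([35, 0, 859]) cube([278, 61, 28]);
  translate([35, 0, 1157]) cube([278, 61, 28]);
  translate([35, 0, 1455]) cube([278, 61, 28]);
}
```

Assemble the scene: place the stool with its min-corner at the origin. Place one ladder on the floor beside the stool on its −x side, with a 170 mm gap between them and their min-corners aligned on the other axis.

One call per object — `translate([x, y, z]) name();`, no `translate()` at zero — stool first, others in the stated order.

stool();
translate([-518, 0, 0]) ladder();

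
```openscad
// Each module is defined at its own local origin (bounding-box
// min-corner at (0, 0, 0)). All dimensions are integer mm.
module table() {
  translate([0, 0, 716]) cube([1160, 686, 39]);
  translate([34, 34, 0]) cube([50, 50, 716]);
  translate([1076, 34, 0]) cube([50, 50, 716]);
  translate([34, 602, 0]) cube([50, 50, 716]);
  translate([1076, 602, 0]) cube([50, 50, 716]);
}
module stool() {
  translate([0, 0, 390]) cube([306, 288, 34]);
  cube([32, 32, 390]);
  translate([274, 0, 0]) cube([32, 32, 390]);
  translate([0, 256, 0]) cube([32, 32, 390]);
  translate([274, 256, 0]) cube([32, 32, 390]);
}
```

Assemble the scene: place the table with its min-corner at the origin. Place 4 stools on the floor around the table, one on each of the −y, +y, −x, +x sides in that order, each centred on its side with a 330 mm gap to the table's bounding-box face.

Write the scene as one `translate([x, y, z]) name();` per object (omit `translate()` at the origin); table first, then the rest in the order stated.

table();
translate([427, -618, 0]) stool();
translate([427, 1016, 0]) stool();
translate([-636, 199, 0]) stool();
translate([1490, 199, 0]) stool();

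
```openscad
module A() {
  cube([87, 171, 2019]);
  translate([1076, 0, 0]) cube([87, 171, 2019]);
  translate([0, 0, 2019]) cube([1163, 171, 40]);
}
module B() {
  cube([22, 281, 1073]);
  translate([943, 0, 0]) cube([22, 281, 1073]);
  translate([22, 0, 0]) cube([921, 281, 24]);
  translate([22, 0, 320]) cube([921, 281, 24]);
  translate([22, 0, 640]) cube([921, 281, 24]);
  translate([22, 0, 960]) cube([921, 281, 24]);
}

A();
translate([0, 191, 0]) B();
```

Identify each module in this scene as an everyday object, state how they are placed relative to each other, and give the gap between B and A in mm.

The bookshelf's nearest face is 20 mm from the door frame's +y face.

A is a door frame. B is a bookshelf. The bookshelf is on the floor beside the door frame on its +y side. The gap between the bookshelf and the door frame is 20 mm.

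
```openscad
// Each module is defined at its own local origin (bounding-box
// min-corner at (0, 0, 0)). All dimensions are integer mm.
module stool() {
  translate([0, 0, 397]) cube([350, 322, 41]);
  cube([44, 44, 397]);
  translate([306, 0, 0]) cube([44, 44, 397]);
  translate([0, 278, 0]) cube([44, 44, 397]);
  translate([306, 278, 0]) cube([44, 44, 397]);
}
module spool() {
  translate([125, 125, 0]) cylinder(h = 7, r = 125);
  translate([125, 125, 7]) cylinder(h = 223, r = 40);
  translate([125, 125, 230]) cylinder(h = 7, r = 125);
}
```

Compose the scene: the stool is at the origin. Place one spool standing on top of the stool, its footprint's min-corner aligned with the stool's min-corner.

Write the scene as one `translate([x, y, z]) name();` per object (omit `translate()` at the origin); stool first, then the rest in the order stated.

stool();
translate([0, 0, 438]) spool();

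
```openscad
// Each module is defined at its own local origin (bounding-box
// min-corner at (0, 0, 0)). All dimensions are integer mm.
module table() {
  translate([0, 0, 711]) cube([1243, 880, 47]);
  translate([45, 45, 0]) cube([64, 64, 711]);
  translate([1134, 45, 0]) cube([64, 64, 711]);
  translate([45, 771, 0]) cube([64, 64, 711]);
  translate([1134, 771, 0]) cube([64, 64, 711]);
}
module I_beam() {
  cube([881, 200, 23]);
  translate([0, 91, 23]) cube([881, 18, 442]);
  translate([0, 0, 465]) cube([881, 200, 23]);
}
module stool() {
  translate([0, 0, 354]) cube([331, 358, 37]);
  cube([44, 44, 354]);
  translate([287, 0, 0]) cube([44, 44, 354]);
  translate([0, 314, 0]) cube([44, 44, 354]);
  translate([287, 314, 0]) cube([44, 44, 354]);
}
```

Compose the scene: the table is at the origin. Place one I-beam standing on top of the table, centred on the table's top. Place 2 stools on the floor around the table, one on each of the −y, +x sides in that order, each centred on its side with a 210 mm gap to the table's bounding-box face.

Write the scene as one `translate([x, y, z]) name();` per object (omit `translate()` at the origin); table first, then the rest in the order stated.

table();
translate([181, 340, 758]) I_beam();
translate([456, -568, 0]) stool();
translate([1453, 261, 0]) stool();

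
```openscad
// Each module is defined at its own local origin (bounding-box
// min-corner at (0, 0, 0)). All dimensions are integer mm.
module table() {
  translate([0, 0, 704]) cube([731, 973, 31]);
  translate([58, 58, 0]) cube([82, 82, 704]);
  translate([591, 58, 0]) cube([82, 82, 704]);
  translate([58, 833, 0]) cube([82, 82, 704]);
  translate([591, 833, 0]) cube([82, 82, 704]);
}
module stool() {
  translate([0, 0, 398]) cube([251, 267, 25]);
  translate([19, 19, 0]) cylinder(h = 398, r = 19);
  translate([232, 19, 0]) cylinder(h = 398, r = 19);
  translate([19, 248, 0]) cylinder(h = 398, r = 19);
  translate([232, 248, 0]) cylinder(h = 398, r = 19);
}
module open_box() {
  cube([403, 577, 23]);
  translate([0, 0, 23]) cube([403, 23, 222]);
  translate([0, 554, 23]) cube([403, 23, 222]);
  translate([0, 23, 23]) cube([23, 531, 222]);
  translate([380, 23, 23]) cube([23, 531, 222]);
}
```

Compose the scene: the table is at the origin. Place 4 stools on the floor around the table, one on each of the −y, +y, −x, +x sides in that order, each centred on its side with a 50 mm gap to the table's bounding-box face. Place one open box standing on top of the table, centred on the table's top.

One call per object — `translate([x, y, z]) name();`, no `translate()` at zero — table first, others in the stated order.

table();
translate([240, -317, 0]) stool();
translate([240, 1023, 0]) stool();
translate([-301, 353, 0]) stool();
translate([781, 353, 0]) stool();
translate([164, 198, 735]) open_box();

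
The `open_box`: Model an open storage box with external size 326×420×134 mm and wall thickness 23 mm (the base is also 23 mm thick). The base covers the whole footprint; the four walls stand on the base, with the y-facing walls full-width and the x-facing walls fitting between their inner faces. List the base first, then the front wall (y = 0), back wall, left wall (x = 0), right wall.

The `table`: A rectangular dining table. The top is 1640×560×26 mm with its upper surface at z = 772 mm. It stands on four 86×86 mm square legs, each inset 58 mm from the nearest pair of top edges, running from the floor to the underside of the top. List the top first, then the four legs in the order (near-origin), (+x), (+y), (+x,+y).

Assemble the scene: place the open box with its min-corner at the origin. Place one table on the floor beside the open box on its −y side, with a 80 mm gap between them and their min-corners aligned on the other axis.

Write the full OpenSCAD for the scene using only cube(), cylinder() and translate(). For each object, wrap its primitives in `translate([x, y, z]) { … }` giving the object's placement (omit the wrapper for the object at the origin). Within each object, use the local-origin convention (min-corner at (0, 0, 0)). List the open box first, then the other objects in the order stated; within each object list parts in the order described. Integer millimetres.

cube([326, 420, 23]);
translate([0, 0, 23]) cube([326, 23, 111]);
translate([0, 397, 23]) cube([326, 23, 111]);
translate([0, 23, 23]) cube([23, 374, 111]);
translate([303, 23, 23]) cube([23, 374, 111]);
translate([0, -640, 0]) {
  translate([0, 0, 746]) cube([1640, 560, 26]);
  translate([58, 58, 0]) cube([86, 86, 746]);
  translate([1496, 58, 0]) cube([86, 86, 746]);
  translate([58, 416, 0]) cube([86, 86, 746]);
  translate([1496, 416, 0]) cube([86, 86, 746]);
}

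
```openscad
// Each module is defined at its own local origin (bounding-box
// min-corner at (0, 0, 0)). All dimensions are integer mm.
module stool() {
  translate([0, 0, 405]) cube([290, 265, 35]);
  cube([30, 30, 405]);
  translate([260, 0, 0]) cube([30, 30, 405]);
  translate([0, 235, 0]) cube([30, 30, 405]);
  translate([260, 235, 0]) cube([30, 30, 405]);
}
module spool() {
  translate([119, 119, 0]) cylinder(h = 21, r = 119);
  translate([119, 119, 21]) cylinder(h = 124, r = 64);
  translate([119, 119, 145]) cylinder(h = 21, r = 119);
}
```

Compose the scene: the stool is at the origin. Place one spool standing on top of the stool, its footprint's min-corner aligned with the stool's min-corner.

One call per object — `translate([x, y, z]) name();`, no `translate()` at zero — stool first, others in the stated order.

stool();
translate([0, 0, 440]) spool();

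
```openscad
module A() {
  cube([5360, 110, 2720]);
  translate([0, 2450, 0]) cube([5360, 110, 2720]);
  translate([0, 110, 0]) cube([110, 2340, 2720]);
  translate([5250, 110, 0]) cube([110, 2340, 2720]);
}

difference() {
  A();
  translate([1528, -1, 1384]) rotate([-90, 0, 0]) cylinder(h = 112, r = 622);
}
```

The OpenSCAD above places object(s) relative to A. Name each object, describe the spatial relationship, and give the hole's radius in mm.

A is a house frame. The house frame has a circular hole through its front wall. The hole's radius is 622 mm.

The subtracted cylinder has r = 622 mm.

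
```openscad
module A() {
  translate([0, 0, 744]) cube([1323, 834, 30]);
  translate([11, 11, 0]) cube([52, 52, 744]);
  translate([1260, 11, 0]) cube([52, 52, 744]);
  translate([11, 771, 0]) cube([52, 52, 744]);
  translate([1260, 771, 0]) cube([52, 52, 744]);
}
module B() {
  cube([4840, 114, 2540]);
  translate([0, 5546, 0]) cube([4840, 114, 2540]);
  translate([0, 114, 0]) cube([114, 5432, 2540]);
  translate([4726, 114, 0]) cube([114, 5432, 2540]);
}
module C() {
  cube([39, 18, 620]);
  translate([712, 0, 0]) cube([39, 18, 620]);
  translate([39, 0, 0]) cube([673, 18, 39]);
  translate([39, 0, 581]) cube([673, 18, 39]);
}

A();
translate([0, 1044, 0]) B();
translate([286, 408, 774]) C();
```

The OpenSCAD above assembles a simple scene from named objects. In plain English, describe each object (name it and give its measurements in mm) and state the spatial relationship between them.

A is a rectangular dining table. The top is 1323×834×30 mm with its upper surface at z = 774 mm. It stands on four 52×52 mm square legs, each inset 11 mm from the nearest pair of top edges, running from the floor to the underside of the top.

B is a box-shaped house frame (walls only): outside footprint 4840×5660 mm, wall height 2540 mm, wall thickness 114 mm. The two y-facing walls run the full x-width; the two x-facing walls fit between the inner faces of the y-facing walls.

C is a picture frame with a 673×542 mm rectangular opening (x by z) and a uniform 39 mm border on every side. Frame depth is 18 mm along y. It is built from two vertical stiles running the full outside height and two horizontal rails spanning the gap between the stiles.

The house frame is on the floor beside the table on its +y side. The picture frame is on top of the table, centred.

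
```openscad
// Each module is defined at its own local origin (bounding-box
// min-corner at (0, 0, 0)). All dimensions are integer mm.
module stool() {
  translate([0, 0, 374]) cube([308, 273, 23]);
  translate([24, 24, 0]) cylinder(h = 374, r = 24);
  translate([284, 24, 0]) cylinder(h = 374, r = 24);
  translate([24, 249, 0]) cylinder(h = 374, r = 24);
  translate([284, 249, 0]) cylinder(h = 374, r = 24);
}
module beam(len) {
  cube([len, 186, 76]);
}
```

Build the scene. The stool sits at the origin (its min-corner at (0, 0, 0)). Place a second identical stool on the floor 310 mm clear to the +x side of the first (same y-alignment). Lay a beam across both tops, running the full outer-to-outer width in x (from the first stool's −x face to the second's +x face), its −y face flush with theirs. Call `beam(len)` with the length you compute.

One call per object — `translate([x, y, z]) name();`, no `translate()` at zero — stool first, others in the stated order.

stool();
translate([618, 0, 0]) stool();
translate([0, 0, 397]) beam(926);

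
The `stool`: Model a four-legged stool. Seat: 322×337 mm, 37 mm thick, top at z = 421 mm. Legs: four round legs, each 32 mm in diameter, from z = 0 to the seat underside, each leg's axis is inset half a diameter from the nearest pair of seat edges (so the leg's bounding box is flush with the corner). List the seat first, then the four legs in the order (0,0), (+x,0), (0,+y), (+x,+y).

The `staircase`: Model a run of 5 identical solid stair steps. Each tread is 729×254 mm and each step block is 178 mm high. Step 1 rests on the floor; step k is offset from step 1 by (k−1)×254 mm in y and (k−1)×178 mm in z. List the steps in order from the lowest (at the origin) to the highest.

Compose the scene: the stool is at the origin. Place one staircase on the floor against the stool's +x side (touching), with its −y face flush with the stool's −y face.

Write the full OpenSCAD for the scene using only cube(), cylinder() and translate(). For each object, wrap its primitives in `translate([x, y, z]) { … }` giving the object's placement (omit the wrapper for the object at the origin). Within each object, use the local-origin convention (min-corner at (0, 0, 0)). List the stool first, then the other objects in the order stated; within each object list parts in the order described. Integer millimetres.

translate([0, 0, 384]) cube([322, 337, 37]);
translate([16, 16, 0]) cylinder(h = 384, r = 16);
translate([306, 16, 0]) cylinder(h = 384, r = 16);
translate([16, 321, 0]) cylinder(h = 384, r = 16);
translate([306, 321, 0]) cylinder(h = 384, r = 16);
translate([322, 0, 0]) {
  cube([729, 254, 178]);
  translate([0, 254, 178]) cube([729, 254, 178]);
  translate([0, 508, 356]) cube([729, 254, 178]);
  translate([0, 762, 534]) cube([729, 254, 178]);
  translate([0, 1016, 712]) cube([729, 254, 178]);
}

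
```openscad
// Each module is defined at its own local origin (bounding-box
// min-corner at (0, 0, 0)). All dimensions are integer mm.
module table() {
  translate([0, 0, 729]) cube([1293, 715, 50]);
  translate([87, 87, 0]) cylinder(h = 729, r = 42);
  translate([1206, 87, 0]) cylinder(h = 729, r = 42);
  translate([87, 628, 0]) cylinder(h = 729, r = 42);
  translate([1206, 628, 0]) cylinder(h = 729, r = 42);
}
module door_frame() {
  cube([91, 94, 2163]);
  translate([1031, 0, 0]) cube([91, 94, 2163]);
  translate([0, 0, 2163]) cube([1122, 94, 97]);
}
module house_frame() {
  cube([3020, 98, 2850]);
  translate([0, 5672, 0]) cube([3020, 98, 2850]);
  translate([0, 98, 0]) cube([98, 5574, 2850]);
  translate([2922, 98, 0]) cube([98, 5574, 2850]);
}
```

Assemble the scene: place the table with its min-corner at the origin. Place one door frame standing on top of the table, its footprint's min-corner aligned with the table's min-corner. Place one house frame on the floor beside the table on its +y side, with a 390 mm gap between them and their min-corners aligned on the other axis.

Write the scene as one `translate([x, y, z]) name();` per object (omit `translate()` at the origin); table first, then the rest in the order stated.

table();
translate([0, 0, 779]) door_frame();
translate([0, 1105, 0]) house_frame();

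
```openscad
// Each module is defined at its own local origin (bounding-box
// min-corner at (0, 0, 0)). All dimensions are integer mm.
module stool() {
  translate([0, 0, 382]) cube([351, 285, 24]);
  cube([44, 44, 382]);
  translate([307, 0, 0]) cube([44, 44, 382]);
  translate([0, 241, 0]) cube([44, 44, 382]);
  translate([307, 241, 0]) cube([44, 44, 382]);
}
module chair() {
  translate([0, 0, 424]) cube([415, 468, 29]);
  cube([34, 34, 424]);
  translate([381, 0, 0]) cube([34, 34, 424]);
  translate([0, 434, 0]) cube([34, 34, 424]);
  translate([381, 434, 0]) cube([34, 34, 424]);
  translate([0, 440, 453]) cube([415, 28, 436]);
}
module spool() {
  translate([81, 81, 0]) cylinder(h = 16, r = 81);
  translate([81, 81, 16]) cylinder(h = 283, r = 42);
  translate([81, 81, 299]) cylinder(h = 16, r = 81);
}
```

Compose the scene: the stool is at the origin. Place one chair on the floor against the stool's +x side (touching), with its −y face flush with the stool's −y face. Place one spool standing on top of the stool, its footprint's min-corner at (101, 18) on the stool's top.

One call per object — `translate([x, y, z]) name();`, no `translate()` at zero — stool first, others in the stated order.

stool();
translate([351, 0, 0]) chair();
translate([101, 18, 406]) spool();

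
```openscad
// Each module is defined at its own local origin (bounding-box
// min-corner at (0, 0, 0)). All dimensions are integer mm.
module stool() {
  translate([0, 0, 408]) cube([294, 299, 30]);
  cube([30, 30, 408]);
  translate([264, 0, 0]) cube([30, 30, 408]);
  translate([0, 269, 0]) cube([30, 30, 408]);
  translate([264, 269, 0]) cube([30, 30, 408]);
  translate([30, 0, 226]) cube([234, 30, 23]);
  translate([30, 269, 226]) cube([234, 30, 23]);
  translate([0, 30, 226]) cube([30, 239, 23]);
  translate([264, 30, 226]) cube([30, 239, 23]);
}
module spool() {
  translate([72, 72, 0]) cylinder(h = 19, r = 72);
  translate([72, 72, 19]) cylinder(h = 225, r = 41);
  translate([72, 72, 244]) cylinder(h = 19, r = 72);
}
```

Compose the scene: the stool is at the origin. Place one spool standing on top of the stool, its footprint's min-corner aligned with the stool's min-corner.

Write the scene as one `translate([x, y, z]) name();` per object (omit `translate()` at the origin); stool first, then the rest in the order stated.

stool();
translate([0, 0, 438]) spool();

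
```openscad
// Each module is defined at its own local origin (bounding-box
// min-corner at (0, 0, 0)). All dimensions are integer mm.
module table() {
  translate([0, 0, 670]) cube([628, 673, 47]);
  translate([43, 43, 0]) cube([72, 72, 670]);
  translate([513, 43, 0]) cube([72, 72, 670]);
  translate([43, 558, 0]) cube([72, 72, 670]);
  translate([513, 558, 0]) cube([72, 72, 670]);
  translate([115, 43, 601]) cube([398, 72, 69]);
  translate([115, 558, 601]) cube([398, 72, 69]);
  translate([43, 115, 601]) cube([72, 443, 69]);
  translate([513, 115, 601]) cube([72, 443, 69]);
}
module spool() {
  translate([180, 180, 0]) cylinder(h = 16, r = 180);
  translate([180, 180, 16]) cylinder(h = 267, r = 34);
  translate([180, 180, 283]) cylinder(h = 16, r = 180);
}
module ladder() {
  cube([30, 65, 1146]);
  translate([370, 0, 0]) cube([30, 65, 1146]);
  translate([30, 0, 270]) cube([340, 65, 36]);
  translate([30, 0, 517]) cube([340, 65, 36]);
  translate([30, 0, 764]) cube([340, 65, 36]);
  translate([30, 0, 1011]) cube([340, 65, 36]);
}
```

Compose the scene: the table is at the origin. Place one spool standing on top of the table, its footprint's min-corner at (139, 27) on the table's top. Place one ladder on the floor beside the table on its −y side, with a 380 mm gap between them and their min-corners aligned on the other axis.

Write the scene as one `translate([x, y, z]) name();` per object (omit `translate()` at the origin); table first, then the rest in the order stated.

table();
translate([139, 27, 717]) spool();
translate([0, -445, 0]) ladder();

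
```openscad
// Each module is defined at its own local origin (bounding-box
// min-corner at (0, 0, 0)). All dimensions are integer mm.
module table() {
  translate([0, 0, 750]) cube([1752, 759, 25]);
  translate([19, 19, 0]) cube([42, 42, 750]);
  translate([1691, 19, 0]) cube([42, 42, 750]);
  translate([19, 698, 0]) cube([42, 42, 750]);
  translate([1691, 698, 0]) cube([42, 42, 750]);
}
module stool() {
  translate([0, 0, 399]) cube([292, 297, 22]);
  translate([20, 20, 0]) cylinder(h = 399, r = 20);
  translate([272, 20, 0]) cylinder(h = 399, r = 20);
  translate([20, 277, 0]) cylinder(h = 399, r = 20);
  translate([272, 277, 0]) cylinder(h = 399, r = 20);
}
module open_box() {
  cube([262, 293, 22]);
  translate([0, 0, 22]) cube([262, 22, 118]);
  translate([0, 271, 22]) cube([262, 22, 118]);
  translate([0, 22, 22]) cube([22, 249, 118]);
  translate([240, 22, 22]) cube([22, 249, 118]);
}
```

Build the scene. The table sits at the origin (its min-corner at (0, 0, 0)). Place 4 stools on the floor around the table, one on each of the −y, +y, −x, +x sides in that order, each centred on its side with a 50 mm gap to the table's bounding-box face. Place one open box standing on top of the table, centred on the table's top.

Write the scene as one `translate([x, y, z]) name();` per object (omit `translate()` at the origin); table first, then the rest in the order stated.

table();
translate([730, -347, 0]) stool();
translate([730, 809, 0]) stool();
translate([-342, 231, 0]) stool();
translate([1802, 231, 0]) stool();
translate([745, 233, 775]) open_box();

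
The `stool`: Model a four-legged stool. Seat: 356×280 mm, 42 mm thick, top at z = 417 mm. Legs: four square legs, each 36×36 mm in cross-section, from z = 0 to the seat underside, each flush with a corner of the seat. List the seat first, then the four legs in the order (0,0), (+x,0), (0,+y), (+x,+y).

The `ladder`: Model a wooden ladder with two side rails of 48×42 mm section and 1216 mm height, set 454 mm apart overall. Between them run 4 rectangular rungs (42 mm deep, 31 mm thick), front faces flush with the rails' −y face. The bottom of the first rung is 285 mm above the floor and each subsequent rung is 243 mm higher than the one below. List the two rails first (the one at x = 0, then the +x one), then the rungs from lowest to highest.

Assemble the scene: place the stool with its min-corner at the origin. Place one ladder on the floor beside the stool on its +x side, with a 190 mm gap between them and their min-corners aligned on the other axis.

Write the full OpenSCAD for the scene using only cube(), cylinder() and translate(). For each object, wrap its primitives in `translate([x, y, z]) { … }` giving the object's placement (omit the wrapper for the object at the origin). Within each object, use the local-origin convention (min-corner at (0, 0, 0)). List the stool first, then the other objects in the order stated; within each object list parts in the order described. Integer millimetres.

translate([0, 0, 375]) cube([356, 280, 42]);
cube([36, 36, 375]);
translate([320, 0, 0]) cube([36, 36, 375]);
translate([0, 244, 0]) cube([36, 36, 375]);
translate([320, 244, 0]) cube([36, 36, 375]);
translate([546, 0, 0]) {
  cube([48, 42, 1216]);
  translate([406, 0, 0]) cube([48, 42, 1216]);
  translate([48, 0, 285]) cube([358, 42, 31]);
  translate([48, 0, 528]) cube([358, 42, 31]);
  translate([48, 0, 771]) cube([358, 42, 31]);
  translate([48, 0, 1014]) cube([358, 42, 31]);
}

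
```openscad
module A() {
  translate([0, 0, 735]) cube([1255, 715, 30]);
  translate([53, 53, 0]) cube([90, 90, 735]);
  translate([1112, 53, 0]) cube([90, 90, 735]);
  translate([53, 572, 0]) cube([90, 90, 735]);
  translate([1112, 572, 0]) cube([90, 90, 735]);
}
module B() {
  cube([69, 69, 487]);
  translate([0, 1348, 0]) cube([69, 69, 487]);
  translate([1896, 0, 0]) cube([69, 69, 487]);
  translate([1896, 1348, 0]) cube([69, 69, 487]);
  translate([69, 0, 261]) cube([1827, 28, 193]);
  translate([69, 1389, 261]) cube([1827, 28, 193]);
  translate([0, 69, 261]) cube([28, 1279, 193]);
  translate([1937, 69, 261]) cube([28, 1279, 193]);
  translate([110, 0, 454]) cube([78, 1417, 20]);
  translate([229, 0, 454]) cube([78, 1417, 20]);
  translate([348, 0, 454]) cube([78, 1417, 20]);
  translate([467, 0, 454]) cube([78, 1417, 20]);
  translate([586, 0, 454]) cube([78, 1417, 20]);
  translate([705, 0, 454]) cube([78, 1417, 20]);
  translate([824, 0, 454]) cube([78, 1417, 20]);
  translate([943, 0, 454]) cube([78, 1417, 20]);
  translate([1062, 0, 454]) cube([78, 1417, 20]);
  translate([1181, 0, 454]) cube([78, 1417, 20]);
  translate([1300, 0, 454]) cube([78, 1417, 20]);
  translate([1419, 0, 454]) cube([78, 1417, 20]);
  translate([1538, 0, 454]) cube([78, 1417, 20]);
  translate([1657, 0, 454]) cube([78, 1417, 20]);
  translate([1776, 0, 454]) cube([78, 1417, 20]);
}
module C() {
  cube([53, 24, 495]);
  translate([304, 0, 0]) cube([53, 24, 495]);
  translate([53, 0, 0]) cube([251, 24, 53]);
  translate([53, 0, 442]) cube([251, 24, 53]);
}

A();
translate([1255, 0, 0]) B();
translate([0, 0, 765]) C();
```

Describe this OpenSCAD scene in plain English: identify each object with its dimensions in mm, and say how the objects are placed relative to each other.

A is a table: top 1255 mm (x) × 715 mm (y), 30 mm thick, upper face at z = 765 mm, on four 90×90 mm square legs, each inset 53 mm from the nearest pair of top edges, running from z = 0 to the bottom of the top.

B is a bed frame 1965 mm long (x) by 1417 mm wide (y). Four 69×69 mm corner posts, 487 mm tall, at the corners of the footprint. Four rails of 28 mm thickness and 193 mm height run between adjacent posts with their undersides at z = 261 mm, their outer faces flush with the outside of the frame (the two x-running rails run between the posts' inner faces; the two y-running rails run between the posts' inner faces). 15 slats, each 78 mm wide (x) and 20 mm thick, lie across the top of the two x-running rails, running the full 1417 mm width of the frame in y; the slats are evenly spaced along x between the inner faces of the end posts with equal gaps (rounded down to the nearest mm) at the −x end and between each pair — any rounding remainder accumulates at the +x end.

C is a rectangular picture frame lying in the x–z plane (depth along y). The opening is 251 mm wide (x) by 389 mm tall (z), surrounded by a border 53 mm wide on all four sides. The frame is 24 mm deep and is made of two full-height vertical stiles with two horizontal rails fitted between them.

The bed frame is against the table's +x side, with their −y faces flush. The picture frame is on top of the table.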